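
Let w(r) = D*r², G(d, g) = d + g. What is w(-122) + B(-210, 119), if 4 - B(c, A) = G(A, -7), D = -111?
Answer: -1652232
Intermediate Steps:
B(c, A) = 11 - A (B(c, A) = 4 - (A - 7) = 4 - (-7 + A) = 4 + (7 - A) = 11 - A)
w(r) = -111*r²
w(-122) + B(-210, 119) = -111*(-122)² + (11 - 1*119) = -111*14884 + (11 - 119) = -1652124 - 108 = -1652232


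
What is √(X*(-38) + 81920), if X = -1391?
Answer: √134778 ≈ 367.12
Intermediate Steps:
√(X*(-38) + 81920) = √(-1391*(-38) + 81920) = √(52858 + 81920) = √134778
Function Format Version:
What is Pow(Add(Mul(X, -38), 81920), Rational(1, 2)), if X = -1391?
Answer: Pow(134778, Rational(1, 2)) ≈ 367.12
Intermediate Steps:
Pow(Add(Mul(X, -38), 81920), Rational(1, 2)) = Pow(Add(Mul(-1391, -38), 81920), Rational(1, 2)) = Pow(Add(52858, 81920), Rational(1, 2)) = Pow(134778, Rational(1, 2))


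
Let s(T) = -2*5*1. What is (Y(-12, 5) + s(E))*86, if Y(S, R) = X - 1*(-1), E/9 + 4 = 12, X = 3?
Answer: -516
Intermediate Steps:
E = 72 (E = -36 + 9*12 = -36 + 108 = 72)
s(T) = -10 (s(T) = -10*1 = -10)
Y(S, R) = 4 (Y(S, R) = 3 - 1*(-1) = 3 + 1 = 4)
(Y(-12, 5) + s(E))*86 = (4 - 10)*86 = -6*86 = -516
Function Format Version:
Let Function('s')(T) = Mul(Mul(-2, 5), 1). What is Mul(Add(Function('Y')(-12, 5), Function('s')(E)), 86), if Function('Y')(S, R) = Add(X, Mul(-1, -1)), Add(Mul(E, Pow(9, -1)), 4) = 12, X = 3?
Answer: -516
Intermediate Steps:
E = 72 (E = Add(-36, Mul(9, 12)) = Add(-36, 108) = 72)
Function('s')(T) = -10 (Function('s')(T) = Mul(-10, 1) = -10)
Function('Y')(S, R) = 4 (Function('Y')(S, R) = Add(3, Mul(-1, -1)) = Add(3, 1) = 4)
Mul(Add(Function('Y')(-12, 5), Function('s')(E)), 86) = Mul(Add(4, -10), 86) = Mul(-6, 86) = -516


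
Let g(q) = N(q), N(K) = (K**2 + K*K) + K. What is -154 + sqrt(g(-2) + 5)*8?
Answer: -154 + 8*sqrt(11) ≈ -127.47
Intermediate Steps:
N(K) = K + 2*K**2 (N(K) = (K**2 + K**2) + K = 2*K**2 + K = K + 2*K**2)
g(q) = q*(1 + 2*q)
-154 + sqrt(g(-2) + 5)*8 = -154 + sqrt(-2*(1 + 2*(-2)) + 5)*8 = -154 + sqrt(-2*(1 - 4) + 5)*8 = -154 + sqrt(-2*(-3) + 5)*8 = -154 + sqrt(6 + 5)*8 = -154 + sqrt(11)*8 = -154 + 8*sqrt(11)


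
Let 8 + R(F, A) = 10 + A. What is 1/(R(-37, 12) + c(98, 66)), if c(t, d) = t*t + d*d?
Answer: 1/13974 ≈ 7.1561e-5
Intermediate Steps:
c(t, d) = d² + t² (c(t, d) = t² + d² = d² + t²)
R(F, A) = 2 + A (R(F, A) = -8 + (10 + A) = 2 + A)
1/(R(-37, 12) + c(98, 66)) = 1/((2 + 12) + (66² + 98²)) = 1/(14 + (4356 + 9604)) = 1/(14 + 13960) = 1/13974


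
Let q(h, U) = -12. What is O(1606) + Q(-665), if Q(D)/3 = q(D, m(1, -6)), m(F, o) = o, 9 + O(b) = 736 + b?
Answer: 2297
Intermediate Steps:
O(b) = 727 + b (O(b) = -9 + (736 + b) = 727 + b)
Q(D) = -36 (Q(D) = 3*(-12) = -36)
O(1606) + Q(-665) = (727 + 1606) - 36 = 2333 - 36 = 2297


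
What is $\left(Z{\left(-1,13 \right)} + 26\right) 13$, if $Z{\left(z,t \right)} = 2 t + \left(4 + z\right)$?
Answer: $715$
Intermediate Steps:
$Z{\left(z,t \right)} = 4 + z + 2 t$
$\left(Z{\left(-1,13 \right)} + 26\right) 13 = \left(\left(4 - 1 + 2 \cdot 13\right) + 26\right) 13 = \left(\left(4 - 1 + 26\right) + 26\right) 13 = \left(29 + 26\right) 13 = 55 \cdot 13 = 715$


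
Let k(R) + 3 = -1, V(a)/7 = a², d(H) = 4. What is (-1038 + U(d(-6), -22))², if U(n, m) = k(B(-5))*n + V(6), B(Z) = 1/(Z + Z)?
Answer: 643204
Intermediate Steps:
B(Z) = 1/(2*Z)
V(a) = 7*a²
k(R) = -4 (k(R) = -3 - 1 = -4)
U(n, m) = 252 - 4*n (U(n, m) = -4*n + 7*6² = -4*n + 7*36 = -4*n + 252 = 252 - 4*n)
(-1038 + U(d(-6), -22))² = (-1038 + (252 - 4*4))² = (-1038 + (252 - 16))² = (-1038 + 236)² = (-802)² = 643204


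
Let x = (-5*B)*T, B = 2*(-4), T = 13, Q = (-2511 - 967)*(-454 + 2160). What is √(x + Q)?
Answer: 2*I*√1483237 ≈ 2435.8*I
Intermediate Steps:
Q = -5933468 (Q = -3478*1706 = -5933468)
B = -8
x = 520 (x = -5*(-8)*13 = 40*13 = 520)
√(x + Q) = √(520 - 5933468) = √(-5932948) = 2*I*√1483237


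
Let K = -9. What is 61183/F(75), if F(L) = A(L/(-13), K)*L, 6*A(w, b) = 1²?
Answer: 122366/25 ≈ 4894.6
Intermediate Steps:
A(w, b) = ⅙ (A(w, b) = (⅙)*1² = (⅙)*1 = ⅙)
F(L) = L/6
61183/F(75) = 61183/(((⅙)*75)) = 61183/(25/2) = 61183*(2/25) = 122366/25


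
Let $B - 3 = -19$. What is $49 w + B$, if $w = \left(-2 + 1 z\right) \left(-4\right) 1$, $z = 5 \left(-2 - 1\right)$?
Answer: $3316$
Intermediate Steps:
$z = -15$ ($z = 5 \left(-3\right) = -15$)
$w = 68$ ($w = \left(-2 + 1 \left(-15\right)\right) \left(-4\right) 1 = \left(-2 - 15\right) \left(-4\right) 1 = \left(-17\right) \left(-4\right) 1 = 68 \cdot 1 = 68$)
$B = -16$ ($B = 3 - 19 = -16$)
$49 w + B = 49 \cdot 68 - 16 = 3332 - 16 = 3316$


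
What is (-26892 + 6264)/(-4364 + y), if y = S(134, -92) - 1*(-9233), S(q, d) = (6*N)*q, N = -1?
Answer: -6876/1355 ≈ -5.0745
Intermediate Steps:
S(q, d) = -6*q (S(q, d) = (6*(-1))*q = -6*q)
y = 8429 (y = -6*134 - 1*(-9233) = -804 + 9233 = 8429)
(-26892 + 6264)/(-4364 + y) = (-26892 + 6264)/(-4364 + 8429) = -20628/4065 = -20628*1/4065 = -6876/1355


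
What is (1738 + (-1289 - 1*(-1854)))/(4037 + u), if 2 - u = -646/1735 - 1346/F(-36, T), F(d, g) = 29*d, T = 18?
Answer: 2085758010/3657170687 ≈ 0.57032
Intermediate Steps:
u = 980897/905670 (u = 2 - (-646/1735 - 1346/(29*(-36))) = 2 - (-646*1/1735 - 1346/(-1044)) = 2 - (-646/1735 - 1346*(-1/1044)) = 2 - (-646/1735 + 673/522) = 2 - 1*830443/905670 = 2 - 830443/905670 = 980897/905670 ≈ 1.0831)
(1738 + (-1289 - 1*(-1854)))/(4037 + u) = (1738 + (-1289 - 1*(-1854)))/(4037 + 980897/905670) = (1738 + (-1289 + 1854))/(3657170687/905670) = (1738 + 565)*(905670/3657170687) = 2303*(905670/3657170687) = 2085758010/3657170687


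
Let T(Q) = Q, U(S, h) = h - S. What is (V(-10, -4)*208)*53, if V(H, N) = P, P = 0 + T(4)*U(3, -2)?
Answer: -220480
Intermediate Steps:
P = -20 (P = 0 + 4*(-2 - 1*3) = 0 + 4*(-2 - 3) = 0 + 4*(-5) = 0 - 20 = -20)
V(H, N) = -20
(V(-10, -4)*208)*53 = -20*208*53 = -4160*53 = -220480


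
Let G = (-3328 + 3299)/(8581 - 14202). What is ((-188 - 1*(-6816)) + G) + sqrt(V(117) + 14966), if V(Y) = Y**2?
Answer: 37256017/5621 + sqrt(28655) ≈ 6797.3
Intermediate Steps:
G = 29/5621 (G = -29/(-5621) = -29*(-1/5621) = 29/5621 ≈ 0.0051592)
((-188 - 1*(-6816)) + G) + sqrt(V(117) + 14966) = ((-188 - 1*(-6816)) + 29/5621) + sqrt(117**2 + 14966) = ((-188 + 6816) + 29/5621) + sqrt(13689 + 14966) = (6628 + 29/5621) + sqrt(28655) = 37256017/5621 + sqrt(28655)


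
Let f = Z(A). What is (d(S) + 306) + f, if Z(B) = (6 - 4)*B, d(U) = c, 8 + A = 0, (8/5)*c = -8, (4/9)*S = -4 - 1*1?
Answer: 285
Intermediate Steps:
S = -45/4 (S = 9*(-4 - 1*1)/4 = 9*(-4 - 1)/4 = (9/4)*(-5) = -45/4 ≈ -11.250)
c = -5 (c = (5/8)*(-8) = -5)
A = -8 (A = -8 + 0 = -8)
d(U) = -5
Z(B) = 2*B
f = -16 (f = 2*(-8) = -16)
(d(S) + 306) + f = (-5 + 306) - 16 = 301 - 16 = 285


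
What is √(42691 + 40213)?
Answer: 2*√20726 ≈ 287.93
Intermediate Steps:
√(42691 + 40213) = √82904 = 2*√20726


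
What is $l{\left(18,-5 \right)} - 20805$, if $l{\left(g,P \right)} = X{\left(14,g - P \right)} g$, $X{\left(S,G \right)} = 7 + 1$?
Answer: $-20661$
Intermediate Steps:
$X{\left(S,G \right)} = 8$
$l{\left(g,P \right)} = 8 g$
$l{\left(18,-5 \right)} - 20805 = 8 \cdot 18 - 20805 = 144 - 20805 = -20661$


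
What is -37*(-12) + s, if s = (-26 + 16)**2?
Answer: 544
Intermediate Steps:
s = 100 (s = (-10)**2 = 100)
-37*(-12) + s = -37*(-12) + 100 = 444 + 100 = 544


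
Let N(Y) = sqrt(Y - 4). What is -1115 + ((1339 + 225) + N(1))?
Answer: 449 + I*sqrt(3) ≈ 449.0 + 1.732*I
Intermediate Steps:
N(Y) = sqrt(-4 + Y)
-1115 + ((1339 + 225) + N(1)) = -1115 + ((1339 + 225) + sqrt(-4 + 1)) = -1115 + (1564 + sqrt(-3)) = -1115 + (1564 + I*sqrt(3)) = 449 + I*sqrt(3)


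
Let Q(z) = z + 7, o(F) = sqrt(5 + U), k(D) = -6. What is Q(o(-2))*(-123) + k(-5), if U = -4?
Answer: -990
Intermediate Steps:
o(F) = 1 (o(F) = sqrt(5 - 4) = sqrt(1) = 1)
Q(z) = 7 + z
Q(o(-2))*(-123) + k(-5) = (7 + 1)*(-123) - 6 = 8*(-123) - 6 = -984 - 6 = -990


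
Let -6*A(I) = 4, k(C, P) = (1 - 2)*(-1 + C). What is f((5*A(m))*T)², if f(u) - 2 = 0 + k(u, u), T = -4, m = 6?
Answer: 961/9 ≈ 106.78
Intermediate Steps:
k(C, P) = 1 - C (k(C, P) = -(-1 + C) = 1 - C)
A(I) = -⅔ (A(I) = -⅙*4 = -⅔)
f(u) = 3 - u (f(u) = 2 + (0 + (1 - u)) = 2 + (1 - u) = 3 - u)
f((5*A(m))*T)² = (3 - 5*(-⅔)*(-4))² = (3 - (-10)*(-4)/3)² = (3 - 1*40/3)² = (3 - 40/3)² = (-31/3)² = 961/9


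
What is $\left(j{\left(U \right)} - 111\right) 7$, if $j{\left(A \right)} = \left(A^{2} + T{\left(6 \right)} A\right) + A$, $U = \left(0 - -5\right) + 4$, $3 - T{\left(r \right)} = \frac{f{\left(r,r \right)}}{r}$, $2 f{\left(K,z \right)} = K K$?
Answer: $-147$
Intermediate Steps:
$f{\left(K,z \right)} = \frac{K^{2}}{2}$ ($f{\left(K,z \right)} = \frac{K K}{2} = \frac{K^{2}}{2}$)
$T{\left(r \right)} = 3 - \frac{r}{2}$ ($T{\left(r \right)} = 3 - \frac{\frac{1}{2} r^{2}}{r} = 3 - \frac{r}{2}$)
$U = 9$ ($U = \left(0 + 5\right) + 4 = 5 + 4 = 9$)
$j{\left(A \right)} = A + A^{2}$ ($j{\left(A \right)} = \left(A^{2} + \left(3 - 3\right) A\right) + A = \left(A^{2} + 0 A\right) + A = \left(A^{2} + 0\right) + A = A^{2} + A = A + A^{2}$)
$\left(j{\left(U \right)} - 111\right) 7 = \left(9 \left(1 + 9\right) - 111\right) 7 = \left(9 \cdot 10 - 111\right) 7 = \left(90 - 111\right) 7 = \left(-21\right) 7 = -147$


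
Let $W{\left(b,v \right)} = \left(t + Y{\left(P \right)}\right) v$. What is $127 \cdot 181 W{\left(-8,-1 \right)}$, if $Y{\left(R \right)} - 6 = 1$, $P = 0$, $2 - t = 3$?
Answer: $-137922$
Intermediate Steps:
$t = -1$ ($t = 2 - 3 = -1$)
$Y{\left(R \right)} = 7$ ($Y{\left(R \right)} = 6 + 1 = 7$)
$W{\left(b,v \right)} = 6 v$ ($W{\left(b,v \right)} = \left(-1 + 7\right) v = 6 v$)
$127 \cdot 181 W{\left(-8,-1 \right)} = 127 \cdot 181 \cdot 6 \left(-1\right) = 22987 \left(-6\right) = -137922$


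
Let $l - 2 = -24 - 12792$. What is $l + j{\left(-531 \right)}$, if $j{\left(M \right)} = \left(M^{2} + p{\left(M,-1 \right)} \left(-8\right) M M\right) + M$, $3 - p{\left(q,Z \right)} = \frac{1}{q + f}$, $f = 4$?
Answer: $- \frac{3426937784}{527} \approx -6.5027 \cdot 10^{6}$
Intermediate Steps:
$p{\left(q,Z \right)} = 3 - \frac{1}{4 + q}$ ($p{\left(q,Z \right)} = 3 - \frac{1}{q + 4} = 3 - \frac{1}{4 + q}$)
$l = -12814$ ($l = 2 - 12816 = -12814$)
$j{\left(M \right)} = M + M^{2} - \frac{8 M^{2} \left(11 + 3 M\right)}{4 + M}$ ($j{\left(M \right)} = \left(M^{2} + \frac{11 + 3 M}{4 + M} \left(-8\right) M M\right) + M = \left(M^{2} + - \frac{8 \left(11 + 3 M\right)}{4 + M} M M\right) + M = \left(M^{2} + - \frac{8 M \left(11 + 3 M\right)}{4 + M} M\right) + M = \left(M^{2} - \frac{8 M^{2} \left(11 + 3 M\right)}{4 + M}\right) + M = M + M^{2} - \frac{8 M^{2} \left(11 + 3 M\right)}{4 + M}$)
$l + j{\left(-531 \right)} = -12814 - \frac{531 \left(4 - -44073 - 23 \left(-531\right)^{2}\right)}{4 - 531} = -12814 - \frac{531 \left(4 + 44073 - 6485103\right)}{-527} = -12814 - - \frac{531 \left(4 + 44073 - 6485103\right)}{527} = -12814 - \left(- \frac{531}{527}\right) \left(-6441026\right) = -12814 - \frac{3420184806}{527} = - \frac{3426937784}{527}$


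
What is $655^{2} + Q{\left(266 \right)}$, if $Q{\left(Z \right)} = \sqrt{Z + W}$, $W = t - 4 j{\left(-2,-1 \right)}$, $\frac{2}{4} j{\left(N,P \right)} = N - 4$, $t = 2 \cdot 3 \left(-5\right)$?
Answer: $429025 + 2 \sqrt{71} \approx 4.2904 \cdot 10^{5}$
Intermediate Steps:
$t = -30$ ($t = 6 \left(-5\right) = -30$)
$j{\left(N,P \right)} = -8 + 2 N$ ($j{\left(N,P \right)} = 2 \left(N - 4\right) = 2 \left(-4 + N\right) = -8 + 2 N$)
$W = 18$ ($W = -30 - 4 \left(-8 + 2 \left(-2\right)\right) = -30 - 4 \left(-8 - 4\right) = -30 - -48 = -30 + 48 = 18$)
$Q{\left(Z \right)} = \sqrt{18 + Z}$ ($Q{\left(Z \right)} = \sqrt{Z + 18} = \sqrt{18 + Z}$)
$655^{2} + Q{\left(266 \right)} = 655^{2} + \sqrt{18 + 266} = 429025 + \sqrt{284} = 429025 + 2 \sqrt{71}$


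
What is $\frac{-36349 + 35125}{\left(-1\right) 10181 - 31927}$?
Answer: $\frac{102}{3509} \approx 0.029068$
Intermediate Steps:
$\frac{-36349 + 35125}{\left(-1\right) 10181 - 31927} = - \frac{1224}{-10181 - 31927} = - \frac{1224}{-42108} = \left(-1224\right) \left(- \frac{1}{42108}\right) = \frac{102}{3509}$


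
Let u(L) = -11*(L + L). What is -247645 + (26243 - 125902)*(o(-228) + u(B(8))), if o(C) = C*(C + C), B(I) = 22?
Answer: -10313359601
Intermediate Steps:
o(C) = 2*C**2 (o(C) = C*(2*C) = 2*C**2)
u(L) = -22*L
-247645 + (26243 - 125902)*(o(-228) + u(B(8))) = -247645 + (26243 - 125902)*(2*(-228)**2 - 22*22) = -247645 - 99659*(2*51984 - 484) = -247645 - 99659*(103968 - 484) = -247645 - 99659*103484 = -247645 - 10313111956 = -10313359601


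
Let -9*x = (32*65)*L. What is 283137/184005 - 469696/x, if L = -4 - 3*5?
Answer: -1597183621/15149745 ≈ -105.43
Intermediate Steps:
L = -19 (L = -4 - 15 = -19)
x = 39520/9 (x = -32*65*(-19)/9 = -2080*(-19)/9 = -1/9*(-39520) = 39520/9 ≈ 4391.1)
283137/184005 - 469696/x = 283137/184005 - 469696/39520/9 = 283137*(1/184005) - 469696*9/39520 = 94379/61335 - 132102/1235 = -1597183621/15149745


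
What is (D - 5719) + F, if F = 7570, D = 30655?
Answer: 32506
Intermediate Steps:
(D - 5719) + F = (30655 - 5719) + 7570 = 24936 + 7570 = 32506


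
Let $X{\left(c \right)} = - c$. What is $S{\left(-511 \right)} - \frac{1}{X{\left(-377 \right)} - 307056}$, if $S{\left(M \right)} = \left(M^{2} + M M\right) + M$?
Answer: $\frac{160003941350}{306679} \approx 5.2173 \cdot 10^{5}$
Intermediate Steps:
$S{\left(M \right)} = M + 2 M^{2}$ ($S{\left(M \right)} = \left(M^{2} + M^{2}\right) + M = 2 M^{2} + M = M + 2 M^{2}$)
$S{\left(-511 \right)} - \frac{1}{X{\left(-377 \right)} - 307056} = - 511 \left(1 + 2 \left(-511\right)\right) - \frac{1}{\left(-1\right) \left(-377\right) - 307056} = - 511 \left(1 - 1022\right) - \frac{1}{377 - 307056} = \left(-511\right) \left(-1021\right) - \frac{1}{-306679} = 521731 - - \frac{1}{306679} = 521731 + \frac{1}{306679} = \frac{160003941350}{306679}$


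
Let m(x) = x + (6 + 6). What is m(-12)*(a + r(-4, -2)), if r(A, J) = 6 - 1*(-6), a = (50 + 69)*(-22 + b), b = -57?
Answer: 0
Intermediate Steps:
m(x) = 12 + x (m(x) = x + 12 = 12 + x)
a = -9401 (a = (50 + 69)*(-22 - 57) = 119*(-79) = -9401)
r(A, J) = 12 (r(A, J) = 6 + 6 = 12)
m(-12)*(a + r(-4, -2)) = (12 - 12)*(-9401 + 12) = 0*(-9389) = 0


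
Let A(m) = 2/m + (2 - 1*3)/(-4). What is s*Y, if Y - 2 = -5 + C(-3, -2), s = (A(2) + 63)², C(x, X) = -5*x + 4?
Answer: 66049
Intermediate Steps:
A(m) = ¼ + 2/m (A(m) = 2/m + (2 - 3)*(-¼) = 2/m - 1*(-¼) = 2/m + ¼ = ¼ + 2/m)
C(x, X) = 4 - 5*x
s = 66049/16 (s = ((¼)*(8 + 2)/2 + 63)² = ((¼)*(½)*10 + 63)² = (5/4 + 63)² = (257/4)² = 66049/16 ≈ 4128.1)
Y = 16 (Y = 2 + (-5 + (4 - 5*(-3))) = 2 + (-5 + (4 + 15)) = 2 + (-5 + 19) = 2 + 14 = 16)
s*Y = (66049/16)*16 = 66049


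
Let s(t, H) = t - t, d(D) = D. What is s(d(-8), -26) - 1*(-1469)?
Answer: 1469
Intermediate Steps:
s(t, H) = 0
s(d(-8), -26) - 1*(-1469) = 0 - 1*(-1469) = 0 + 1469 = 1469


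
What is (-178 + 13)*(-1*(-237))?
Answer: -39105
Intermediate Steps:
(-178 + 13)*(-1*(-237)) = -165*237 = -39105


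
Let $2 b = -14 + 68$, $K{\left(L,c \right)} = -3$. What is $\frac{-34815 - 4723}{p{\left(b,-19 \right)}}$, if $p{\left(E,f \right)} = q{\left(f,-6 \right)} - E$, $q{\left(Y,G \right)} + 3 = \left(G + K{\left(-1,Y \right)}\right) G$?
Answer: $- \frac{19769}{12} \approx -1647.4$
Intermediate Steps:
$b = 27$ ($b = \frac{-14 + 68}{2} = \frac{1}{2} \cdot 54 = 27$)
$q{\left(Y,G \right)} = -3 + G \left(-3 + G\right)$ ($q{\left(Y,G \right)} = -3 + \left(G - 3\right) G = -3 + \left(-3 + G\right) G = -3 + G \left(-3 + G\right)$)
$p{\left(E,f \right)} = 51 - E$ ($p{\left(E,f \right)} = \left(-3 + \left(-6\right)^{2} - -18\right) - E = \left(-3 + 36 + 18\right) - E = 51 - E$)
$\frac{-34815 - 4723}{p{\left(b,-19 \right)}} = \frac{-34815 - 4723}{51 - 27} = - \frac{39538}{24} = \left(-39538\right) \frac{1}{24} = - \frac{19769}{12}$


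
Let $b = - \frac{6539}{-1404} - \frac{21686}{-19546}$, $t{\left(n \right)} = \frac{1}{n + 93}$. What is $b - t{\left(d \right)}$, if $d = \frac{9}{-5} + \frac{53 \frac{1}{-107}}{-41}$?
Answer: $\frac{12155059976491}{2111745891708} \approx 5.7559$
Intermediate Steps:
$d = - \frac{39218}{21935}$ ($d = 9 \left(- \frac{1}{5}\right) + 53 \left(- \frac{1}{107}\right) \left(- \frac{1}{41}\right) = - \frac{9}{5} - - \frac{53}{4387} = - \frac{9}{5} + \frac{53}{4387} = - \frac{39218}{21935} \approx -1.7879$)
$t{\left(n \right)} = \frac{1}{93 + n}$
$b = \frac{6086863}{1055484}$ ($b = \left(-6539\right) \left(- \frac{1}{1404}\right) - - \frac{10843}{9773} = \frac{503}{108} + \frac{10843}{9773} = \frac{6086863}{1055484} \approx 5.7669$)
$b - t{\left(d \right)} = \frac{6086863}{1055484} - \frac{1}{93 - \frac{39218}{21935}} = \frac{6086863}{1055484} - \frac{1}{\frac{2000737}{21935}} = \frac{6086863}{1055484} - \frac{21935}{2000737} = \frac{12155059976491}{2111745891708}$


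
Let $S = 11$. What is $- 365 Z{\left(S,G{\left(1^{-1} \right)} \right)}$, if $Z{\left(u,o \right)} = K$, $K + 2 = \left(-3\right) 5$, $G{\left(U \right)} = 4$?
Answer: $6205$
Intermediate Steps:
$K = -17$ ($K = -2 - 15 = -17$)
$Z{\left(u,o \right)} = -17$
$- 365 Z{\left(S,G{\left(1^{-1} \right)} \right)} = \left(-365\right) \left(-17\right) = 6205$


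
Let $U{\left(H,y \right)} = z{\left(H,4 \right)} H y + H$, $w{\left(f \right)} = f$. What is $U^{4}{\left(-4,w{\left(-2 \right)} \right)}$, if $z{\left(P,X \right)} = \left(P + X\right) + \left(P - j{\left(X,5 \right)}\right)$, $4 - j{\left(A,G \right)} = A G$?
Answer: $71639296$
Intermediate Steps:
$j{\left(A,G \right)} = 4 - A G$
$z{\left(P,X \right)} = -4 + 2 P + 6 X$ ($z{\left(P,X \right)} = \left(P + X\right) - \left(4 - P - X 5\right) = \left(P + X\right) - \left(4 - P - 5 X\right) = \left(P + X\right) + \left(P + \left(-4 + 5 X\right)\right) = \left(P + X\right) + \left(-4 + P + 5 X\right) = -4 + 2 P + 6 X$)
$U{\left(H,y \right)} = H + H y \left(20 + 2 H\right)$ ($U{\left(H,y \right)} = \left(-4 + 2 H + 6 \cdot 4\right) H y + H = \left(-4 + 2 H + 24\right) H y + H = \left(20 + 2 H\right) H y + H = H \left(20 + 2 H\right) y + H = H y \left(20 + 2 H\right) + H = H + H y \left(20 + 2 H\right)$)
$U^{4}{\left(-4,w{\left(-2 \right)} \right)} = \left(- 4 \left(1 + 2 \left(-2\right) \left(10 - 4\right)\right)\right)^{4} = \left(- 4 \left(1 + 2 \left(-2\right) 6\right)\right)^{4} = \left(- 4 \left(1 - 24\right)\right)^{4} = \left(\left(-4\right) \left(-23\right)\right)^{4} = 92^{4} = 71639296$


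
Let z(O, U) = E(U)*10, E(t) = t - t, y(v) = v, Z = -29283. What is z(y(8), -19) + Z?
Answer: -29283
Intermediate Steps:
E(t) = 0
z(O, U) = 0 (z(O, U) = 0*10 = 0)
z(y(8), -19) + Z = 0 - 29283 = -29283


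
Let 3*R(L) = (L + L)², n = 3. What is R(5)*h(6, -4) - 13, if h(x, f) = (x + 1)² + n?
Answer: 5161/3 ≈ 1720.3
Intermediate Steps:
h(x, f) = 3 + (1 + x)² (h(x, f) = (x + 1)² + 3 = (1 + x)² + 3 = 3 + (1 + x)²)
R(L) = 4*L²/3 (R(L) = (L + L)²/3 = (2*L)²/3 = (4*L²)/3 = 4*L²/3)
R(5)*h(6, -4) - 13 = ((4/3)*5²)*(3 + (1 + 6)²) - 13 = ((4/3)*25)*(3 + 7²) - 13 = 100*(3 + 49)/3 - 13 = (100/3)*52 - 13 = 5200/3 - 13 = 5161/3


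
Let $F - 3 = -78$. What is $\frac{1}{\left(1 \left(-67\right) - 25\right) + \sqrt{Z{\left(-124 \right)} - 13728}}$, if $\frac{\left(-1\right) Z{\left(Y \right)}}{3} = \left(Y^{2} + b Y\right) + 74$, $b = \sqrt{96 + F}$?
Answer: $- \frac{1}{92 - i \sqrt{60078 - 372 \sqrt{21}}} \approx -0.0013765 - 0.0036148 i$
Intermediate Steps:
$F = -75$ ($F = 3 - 78 = -75$)
$b = \sqrt{21}$ ($b = \sqrt{96 - 75} = \sqrt{21} \approx 4.5826$)
$Z{\left(Y \right)} = -222 - 3 Y^{2} - 3 Y \sqrt{21}$ ($Z{\left(Y \right)} = - 3 \left(\left(Y^{2} + \sqrt{21} Y\right) + 74\right) = - 3 \left(\left(Y^{2} + Y \sqrt{21}\right) + 74\right) = - 3 \left(74 + Y^{2} + Y \sqrt{21}\right) = -222 - 3 Y^{2} - 3 Y \sqrt{21}$)
$\frac{1}{\left(1 \left(-67\right) - 25\right) + \sqrt{Z{\left(-124 \right)} - 13728}} = \frac{1}{\left(1 \left(-67\right) - 25\right) + \sqrt{\left(-222 - 3 \left(-124\right)^{2} - - 372 \sqrt{21}\right) - 13728}} = \frac{1}{\left(-67 - 25\right) + \sqrt{\left(-222 - 46128 + 372 \sqrt{21}\right) - 13728}} = \frac{1}{-92 + \sqrt{\left(-222 - 46128 + 372 \sqrt{21}\right) - 13728}} = \frac{1}{-92 + \sqrt{\left(-46350 + 372 \sqrt{21}\right) - 13728}} = \frac{1}{-92 + \sqrt{-60078 + 372 \sqrt{21}}}$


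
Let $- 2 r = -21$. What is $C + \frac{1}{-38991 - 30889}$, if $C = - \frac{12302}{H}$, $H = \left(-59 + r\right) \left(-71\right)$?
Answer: $- \frac{1719334407}{481263560} \approx -3.5725$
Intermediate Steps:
$r = \frac{21}{2}$ ($r = \left(- \frac{1}{2}\right) \left(-21\right) = \frac{21}{2} \approx 10.5$)
$H = \frac{6887}{2}$ ($H = \left(-59 + \frac{21}{2}\right) \left(-71\right) = \left(- \frac{97}{2}\right) \left(-71\right) = \frac{6887}{2} \approx 3443.5$)
$C = - \frac{24604}{6887}$ ($C = - \frac{12302}{\frac{6887}{2}} = \left(-12302\right) \frac{2}{6887} = - \frac{24604}{6887} \approx -3.5725$)
$C + \frac{1}{-38991 - 30889} = - \frac{24604}{6887} + \frac{1}{-38991 - 30889} = - \frac{24604}{6887} + \frac{1}{-69880} = - \frac{24604}{6887} - \frac{1}{69880} = - \frac{1719334407}{481263560}$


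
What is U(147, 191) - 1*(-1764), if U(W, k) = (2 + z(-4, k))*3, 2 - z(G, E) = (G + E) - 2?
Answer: 1221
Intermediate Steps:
z(G, E) = 4 - E - G (z(G, E) = 2 - ((G + E) - 2) = 2 - ((E + G) - 2) = 2 - (-2 + E + G) = 2 + (2 - E - G) = 4 - E - G)
U(W, k) = 30 - 3*k (U(W, k) = (2 + (4 - k - 1*(-4)))*3 = (2 + (4 - k + 4))*3 = (2 + (8 - k))*3 = (10 - k)*3 = 30 - 3*k)
U(147, 191) - 1*(-1764) = (30 - 3*191) - 1*(-1764) = (30 - 573) + 1764 = -543 + 1764 = 1221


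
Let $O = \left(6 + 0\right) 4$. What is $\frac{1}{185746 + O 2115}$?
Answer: $\frac{1}{236506} \approx 4.2282 \cdot 10^{-6}$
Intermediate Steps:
$O = 24$ ($O = 6 \cdot 4 = 24$)
$\frac{1}{185746 + O 2115} = \frac{1}{185746 + 24 \cdot 2115} = \frac{1}{185746 + 50760} = \frac{1}{236506}$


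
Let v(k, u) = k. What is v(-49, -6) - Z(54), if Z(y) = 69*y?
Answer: -3775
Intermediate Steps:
v(-49, -6) - Z(54) = -49 - 69*54 = -49 - 1*3726 = -49 - 3726 = -3775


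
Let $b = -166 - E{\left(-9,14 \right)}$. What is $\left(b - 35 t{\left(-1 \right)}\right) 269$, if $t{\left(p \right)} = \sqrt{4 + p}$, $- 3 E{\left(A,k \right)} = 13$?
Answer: $- \frac{130465}{3} - 9415 \sqrt{3} \approx -59796.0$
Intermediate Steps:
$E{\left(A,k \right)} = - \frac{13}{3}$ ($E{\left(A,k \right)} = \left(- \frac{1}{3}\right) 13 = - \frac{13}{3}$)
$b = - \frac{485}{3}$ ($b = -166 - - \frac{13}{3} = -166 + \frac{13}{3} = - \frac{485}{3} \approx -161.67$)
$\left(b - 35 t{\left(-1 \right)}\right) 269 = \left(- \frac{485}{3} - 35 \sqrt{4 - 1}\right) 269 = \left(- \frac{485}{3} - 35 \sqrt{3}\right) 269 = - \frac{130465}{3} - 9415 \sqrt{3}$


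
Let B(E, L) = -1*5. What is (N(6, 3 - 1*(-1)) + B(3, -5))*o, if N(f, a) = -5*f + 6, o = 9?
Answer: -261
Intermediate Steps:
B(E, L) = -5
N(f, a) = 6 - 5*f
(N(6, 3 - 1*(-1)) + B(3, -5))*o = ((6 - 5*6) - 5)*9 = ((6 - 30) - 5)*9 = (-24 - 5)*9 = -29*9 = -261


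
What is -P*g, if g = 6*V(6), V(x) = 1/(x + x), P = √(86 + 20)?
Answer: -√106/2 ≈ -5.1478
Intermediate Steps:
P = √106 ≈ 10.296
V(x) = 1/(2*x)
g = ½ (g = 6*((½)/6) = 6*((½)*(⅙)) = 6*(1/12) = ½ ≈ 0.50000)
-P*g = -√106/2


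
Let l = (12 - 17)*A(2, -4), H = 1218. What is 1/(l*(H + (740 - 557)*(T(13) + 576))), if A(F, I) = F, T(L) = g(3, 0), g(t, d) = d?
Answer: -1/1066260 ≈ -9.3786e-7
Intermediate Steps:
T(L) = 0
l = -10 (l = (12 - 17)*2 = -5*2 = -10)
1/(l*(H + (740 - 557)*(T(13) + 576))) = 1/(-10*(1218 + (740 - 557)*(0 + 576))) = 1/(-10*(1218 + 183*576)) = 1/(-10*(1218 + 105408)) = 1/(-10*106626) = 1/(-1066260) = -1/1066260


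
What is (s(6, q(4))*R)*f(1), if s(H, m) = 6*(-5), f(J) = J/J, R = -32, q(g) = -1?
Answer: 960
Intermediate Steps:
f(J) = 1
s(H, m) = -30
(s(6, q(4))*R)*f(1) = -30*(-32)*1 = 960*1 = 960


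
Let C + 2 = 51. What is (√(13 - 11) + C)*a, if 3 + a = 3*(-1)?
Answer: -294 - 6*√2 ≈ -302.49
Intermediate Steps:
C = 49 (C = -2 + 51 = 49)
a = -6 (a = -3 + 3*(-1) = -3 - 3 = -6)
(√(13 - 11) + C)*a = (√(13 - 11) + 49)*(-6) = (√2 + 49)*(-6) = (49 + √2)*(-6) = -294 - 6*√2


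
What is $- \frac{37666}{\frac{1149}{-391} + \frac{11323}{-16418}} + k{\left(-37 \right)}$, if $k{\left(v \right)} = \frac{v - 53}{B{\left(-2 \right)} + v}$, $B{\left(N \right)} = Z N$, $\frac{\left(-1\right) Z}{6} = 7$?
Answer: $\frac{11362247688526}{1094704025} \approx 10379.0$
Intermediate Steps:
$Z = -42$ ($Z = \left(-6\right) 7 = -42$)
$B{\left(N \right)} = - 42 N$
$k{\left(v \right)} = \frac{-53 + v}{84 + v}$ ($k{\left(v \right)} = \frac{v - 53}{\left(-42\right) \left(-2\right) + v} = \frac{-53 + v}{84 + v}$)
$- \frac{37666}{\frac{1149}{-391} + \frac{11323}{-16418}} + k{\left(-37 \right)} = - \frac{37666}{\frac{1149}{-391} + \frac{11323}{-16418}} + \frac{-53 - 37}{84 - 37} = - \frac{37666}{1149 \left(- \frac{1}{391}\right) + 11323 \left(- \frac{1}{16418}\right)} + \frac{1}{47} \left(-90\right) = - \frac{37666}{- \frac{1149}{391} - \frac{11323}{16418}} + \frac{1}{47} \left(-90\right) = - \frac{37666}{- \frac{23291575}{6419438}} - \frac{90}{47} = \left(-37666\right) \left(- \frac{6419438}{23291575}\right) - \frac{90}{47} = \frac{241794551708}{23291575} - \frac{90}{47} = \frac{11362247688526}{1094704025}$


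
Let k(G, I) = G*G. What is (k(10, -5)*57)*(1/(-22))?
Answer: -2850/11 ≈ -259.09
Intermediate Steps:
k(G, I) = G²
(k(10, -5)*57)*(1/(-22)) = (10²*57)*(1/(-22)) = (100*57)*(1*(-1/22)) = 5700*(-1/22) = -2850/11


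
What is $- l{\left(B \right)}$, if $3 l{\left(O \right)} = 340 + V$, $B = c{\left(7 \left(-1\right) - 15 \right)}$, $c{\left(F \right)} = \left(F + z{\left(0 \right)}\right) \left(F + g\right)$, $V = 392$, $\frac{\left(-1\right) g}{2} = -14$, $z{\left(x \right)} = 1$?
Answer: $-244$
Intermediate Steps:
$g = 28$ ($g = \left(-2\right) \left(-14\right) = 28$)
$c{\left(F \right)} = \left(1 + F\right) \left(28 + F\right)$ ($c{\left(F \right)} = \left(F + 1\right) \left(F + 28\right) = \left(1 + F\right) \left(28 + F\right)$)
$B = -126$ ($B = 28 + \left(7 \left(-1\right) - 15\right)^{2} + 29 \left(7 \left(-1\right) - 15\right) = 28 + \left(-7 - 15\right)^{2} + 29 \left(-7 - 15\right) = 28 + \left(-22\right)^{2} + 29 \left(-22\right) = 28 + 484 - 638 = -126$)
$l{\left(O \right)} = 244$ ($l{\left(O \right)} = \frac{340 + 392}{3} = \frac{1}{3} \cdot 732 = 244$)
$- l{\left(B \right)} = \left(-1\right) 244 = -244$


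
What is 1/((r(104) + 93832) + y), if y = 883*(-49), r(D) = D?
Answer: 1/50669 ≈ 1.9736e-5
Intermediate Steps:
y = -43267
1/((r(104) + 93832) + y) = 1/((104 + 93832) - 43267) = 1/(93936 - 43267) = 1/50669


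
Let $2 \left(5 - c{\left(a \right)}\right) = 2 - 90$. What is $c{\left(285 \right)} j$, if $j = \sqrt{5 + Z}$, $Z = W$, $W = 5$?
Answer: $49 \sqrt{10} \approx 154.95$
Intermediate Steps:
$c{\left(a \right)} = 49$ ($c{\left(a \right)} = 5 - \frac{2 - 90}{2} = 5 - -44 = 5 + 44 = 49$)
$Z = 5$
$j = \sqrt{10}$ ($j = \sqrt{5 + 5} = \sqrt{10} \approx 3.1623$)
$c{\left(285 \right)} j = 49 \sqrt{10}$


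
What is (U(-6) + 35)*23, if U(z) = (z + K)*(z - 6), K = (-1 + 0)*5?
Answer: 3841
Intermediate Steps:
K = -5 (K = -1*5 = -5)
U(z) = (-6 + z)*(-5 + z) (U(z) = (z - 5)*(z - 6) = (-5 + z)*(-6 + z) = (-6 + z)*(-5 + z))
(U(-6) + 35)*23 = ((30 + (-6)**2 - 11*(-6)) + 35)*23 = ((30 + 36 + 66) + 35)*23 = (132 + 35)*23 = 167*23 = 3841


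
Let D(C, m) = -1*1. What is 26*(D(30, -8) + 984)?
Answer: 25558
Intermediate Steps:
D(C, m) = -1
26*(D(30, -8) + 984) = 26*(-1 + 984) = 26*983 = 25558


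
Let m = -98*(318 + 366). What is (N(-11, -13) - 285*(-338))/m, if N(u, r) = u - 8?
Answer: -5069/3528 ≈ -1.4368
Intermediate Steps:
N(u, r) = -8 + u
m = -67032 (m = -98*684 = -67032)
(N(-11, -13) - 285*(-338))/m = ((-8 - 11) - 285*(-338))/(-67032) = (-19 + 96330)*(-1/67032) = 96311*(-1/67032) = -5069/3528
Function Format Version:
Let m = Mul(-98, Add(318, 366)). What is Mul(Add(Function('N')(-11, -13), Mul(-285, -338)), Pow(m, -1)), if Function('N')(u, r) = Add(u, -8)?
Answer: Rational(-5069, 3528) ≈ -1.4368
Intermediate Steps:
Function('N')(u, r) = Add(-8, u)
m = -67032 (m = Mul(-98, 684) = -67032)
Mul(Add(Function('N')(-11, -13), Mul(-285, -338)), Pow(m, -1)) = Mul(Add(Add(-8, -11), Mul(-285, -338)), Pow(-67032, -1)) = Mul(Add(-19, 96330), Rational(-1, 67032)) = Mul(96311, Rational(-1, 67032)) = Rational(-5069, 3528)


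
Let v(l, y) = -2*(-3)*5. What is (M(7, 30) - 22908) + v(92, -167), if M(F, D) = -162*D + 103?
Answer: -27635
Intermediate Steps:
M(F, D) = 103 - 162*D
v(l, y) = 30 (v(l, y) = 6*5 = 30)
(M(7, 30) - 22908) + v(92, -167) = ((103 - 162*30) - 22908) + 30 = ((103 - 4860) - 22908) + 30 = (-4757 - 22908) + 30 = -27665 + 30 = -27635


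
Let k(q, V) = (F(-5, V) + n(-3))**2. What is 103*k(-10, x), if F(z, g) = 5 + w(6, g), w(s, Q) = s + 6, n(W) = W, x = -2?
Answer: 20188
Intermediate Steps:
w(s, Q) = 6 + s
F(z, g) = 17 (F(z, g) = 5 + (6 + 6) = 5 + 12 = 17)
k(q, V) = 196 (k(q, V) = (17 - 3)**2 = 14**2 = 196)
103*k(-10, x) = 103*196 = 20188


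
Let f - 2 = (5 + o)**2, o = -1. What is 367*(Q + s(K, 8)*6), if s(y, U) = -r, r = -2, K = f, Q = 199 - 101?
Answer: 40370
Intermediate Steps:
Q = 98
f = 18 (f = 2 + (5 - 1)**2 = 2 + 4**2 = 2 + 16 = 18)
K = 18
s(y, U) = 2 (s(y, U) = -1*(-2) = 2)
367*(Q + s(K, 8)*6) = 367*(98 + 2*6) = 367*(98 + 12) = 367*110 = 40370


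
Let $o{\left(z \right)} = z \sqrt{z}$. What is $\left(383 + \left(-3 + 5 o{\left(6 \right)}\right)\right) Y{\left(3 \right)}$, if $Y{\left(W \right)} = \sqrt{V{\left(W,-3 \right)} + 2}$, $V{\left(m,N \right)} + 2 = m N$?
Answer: $i \left(1140 + 90 \sqrt{6}\right) \approx 1360.5 i$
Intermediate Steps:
$V{\left(m,N \right)} = -2 + N m$ ($V{\left(m,N \right)} = -2 + m N = -2 + N m$)
$o{\left(z \right)} = z^{\frac{3}{2}}$
$Y{\left(W \right)} = \sqrt{3} \sqrt{- W}$ ($Y{\left(W \right)} = \sqrt{\left(-2 - 3 W\right) + 2} = \sqrt{- 3 W} = \sqrt{3} \sqrt{- W}$)
$\left(383 + \left(-3 + 5 o{\left(6 \right)}\right)\right) Y{\left(3 \right)} = \left(383 - \left(3 - 5 \cdot 6^{\frac{3}{2}}\right)\right) \sqrt{3} \sqrt{\left(-1\right) 3} = \left(383 - \left(3 - 5 \cdot 6 \sqrt{6}\right)\right) \sqrt{3} \sqrt{-3} = \left(383 - \left(3 - 30 \sqrt{6}\right)\right) \sqrt{3} i \sqrt{3} = \left(380 + 30 \sqrt{6}\right) 3 i = 3 i \left(380 + 30 \sqrt{6}\right)$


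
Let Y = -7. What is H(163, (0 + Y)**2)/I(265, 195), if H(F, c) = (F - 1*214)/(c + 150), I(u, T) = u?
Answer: -51/52735 ≈ -0.00096710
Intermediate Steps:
H(F, c) = (-214 + F)/(150 + c) (H(F, c) = (F - 214)/(150 + c) = (-214 + F)/(150 + c))
H(163, (0 + Y)**2)/I(265, 195) = ((-214 + 163)/(150 + (0 - 7)**2))/265 = (-51/(150 + (-7)**2))*(1/265) = (-51/(150 + 49))*(1/265) = (-51/199)*(1/265) = ((1/199)*(-51))*(1/265) = -51/199*1/265 = -51/52735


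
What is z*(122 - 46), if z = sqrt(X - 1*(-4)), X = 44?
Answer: 304*sqrt(3) ≈ 526.54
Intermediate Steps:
z = 4*sqrt(3) (z = sqrt(44 - 1*(-4)) = sqrt(44 + 4) = sqrt(48) = 4*sqrt(3) ≈ 6.9282)
z*(122 - 46) = (4*sqrt(3))*(122 - 46) = (4*sqrt(3))*76 = 304*sqrt(3)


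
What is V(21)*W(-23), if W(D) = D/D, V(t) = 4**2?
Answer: 16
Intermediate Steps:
V(t) = 16
W(D) = 1
V(21)*W(-23) = 16*1 = 16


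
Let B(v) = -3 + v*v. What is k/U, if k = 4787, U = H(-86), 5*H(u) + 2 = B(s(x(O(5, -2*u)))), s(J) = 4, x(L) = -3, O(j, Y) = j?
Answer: 23935/11 ≈ 2175.9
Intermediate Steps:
B(v) = -3 + v**2
H(u) = 11/5 (H(u) = -2/5 + (-3 + 4**2)/5 = -2/5 + (-3 + 16)/5 = -2/5 + (1/5)*13 = -2/5 + 13/5 = 11/5)
U = 11/5 ≈ 2.2000
k/U = 4787/(11/5) = 4787*(5/11) = 23935/11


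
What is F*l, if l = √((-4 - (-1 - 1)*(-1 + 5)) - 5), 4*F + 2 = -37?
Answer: -39*I/4 ≈ -9.75*I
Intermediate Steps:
F = -39/4 (F = -½ + (¼)*(-37) = -½ - 37/4 = -39/4 ≈ -9.7500)
l = I (l = √((-4 - (-2)*4) - 5) = √((-4 - 1*(-8)) - 5) = √((-4 + 8) - 5) = √(4 - 5) = √(-1) = I ≈ 1.0*I)
F*l = -39*I/4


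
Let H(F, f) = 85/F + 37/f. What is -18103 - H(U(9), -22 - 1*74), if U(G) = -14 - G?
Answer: -39962413/2208 ≈ -18099.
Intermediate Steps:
H(F, f) = 37/f + 85/F
-18103 - H(U(9), -22 - 1*74) = -18103 - (37/(-22 - 1*74) + 85/(-14 - 1*9)) = -18103 - (37/(-22 - 74) + 85/(-14 - 9)) = -18103 - (37/(-96) + 85/(-23)) = -18103 - (37*(-1/96) + 85*(-1/23)) = -18103 - (-37/96 - 85/23) = -18103 - 1*(-9011/2208) = -18103 + 9011/2208 = -39962413/2208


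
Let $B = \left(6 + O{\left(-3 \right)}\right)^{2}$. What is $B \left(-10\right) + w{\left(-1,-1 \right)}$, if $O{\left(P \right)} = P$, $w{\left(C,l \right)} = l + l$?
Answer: $-92$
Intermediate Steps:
$w{\left(C,l \right)} = 2 l$
$B = 9$ ($B = \left(6 - 3\right)^{2} = 3^{2} = 9$)
$B \left(-10\right) + w{\left(-1,-1 \right)} = 9 \left(-10\right) + 2 \left(-1\right) = -90 - 2 = -92$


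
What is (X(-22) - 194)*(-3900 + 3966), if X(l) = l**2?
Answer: 19140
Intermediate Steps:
(X(-22) - 194)*(-3900 + 3966) = ((-22)**2 - 194)*(-3900 + 3966) = (484 - 194)*66 = 290*66 = 19140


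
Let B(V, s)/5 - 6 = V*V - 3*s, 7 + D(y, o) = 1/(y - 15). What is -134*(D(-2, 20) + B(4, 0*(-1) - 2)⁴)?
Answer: -875116463920/17 ≈ -5.1477e+10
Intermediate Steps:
D(y, o) = -7 + 1/(-15 + y) (D(y, o) = -7 + 1/(y - 15) = -7 + 1/(-15 + y))
B(V, s) = 30 - 15*s + 5*V² (B(V, s) = 30 + 5*(V*V - 3*s) = 30 + 5*(V² - 3*s) = 30 + (-15*s + 5*V²) = 30 - 15*s + 5*V²)
-134*(D(-2, 20) + B(4, 0*(-1) - 2)⁴) = -134*((106 - 7*(-2))/(-15 - 2) + (30 - 15*(0*(-1) - 2) + 5*4²)⁴) = -134*((106 + 14)/(-17) + (30 - 15*(0 - 2) + 5*16)⁴) = -134*(-1/17*120 + (30 - 15*(-2) + 80)⁴) = -134*(-120/17 + (30 + 30 + 80)⁴) = -134*(-120/17 + 140⁴) = -134*(-120/17 + 384160000) = -134*6530719880/17 = -875116463920/17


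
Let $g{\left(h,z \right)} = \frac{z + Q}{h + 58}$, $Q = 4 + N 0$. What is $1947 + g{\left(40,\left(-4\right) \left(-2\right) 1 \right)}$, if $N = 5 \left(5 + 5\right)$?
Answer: $\frac{95409}{49} \approx 1947.1$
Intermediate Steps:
$N = 50$ ($N = 5 \cdot 10 = 50$)
$Q = 4$ ($Q = 4 + 50 \cdot 0 = 4 + 0 = 4$)
$g{\left(h,z \right)} = \frac{4 + z}{58 + h}$ ($g{\left(h,z \right)} = \frac{z + 4}{h + 58} = \frac{4 + z}{58 + h}$)
$1947 + g{\left(40,\left(-4\right) \left(-2\right) 1 \right)} = 1947 + \frac{4 + \left(-4\right) \left(-2\right) 1}{58 + 40} = 1947 + \frac{4 + 8 \cdot 1}{98} = 1947 + \frac{4 + 8}{98} = 1947 + \frac{1}{98} \cdot 12 = 1947 + \frac{6}{49} = \frac{95409}{49}$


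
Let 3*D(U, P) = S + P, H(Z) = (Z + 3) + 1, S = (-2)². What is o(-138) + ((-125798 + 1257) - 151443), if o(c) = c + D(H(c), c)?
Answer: -828500/3 ≈ -2.7617e+5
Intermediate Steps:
S = 4
H(Z) = 4 + Z (H(Z) = (3 + Z) + 1 = 4 + Z)
D(U, P) = 4/3 + P/3 (D(U, P) = (4 + P)/3 = 4/3 + P/3)
o(c) = 4/3 + 4*c/3 (o(c) = c + (4/3 + c/3) = 4/3 + 4*c/3)
o(-138) + ((-125798 + 1257) - 151443) = (4/3 + (4/3)*(-138)) + ((-125798 + 1257) - 151443) = (4/3 - 184) + (-124541 - 151443) = -548/3 - 275984 = -828500/3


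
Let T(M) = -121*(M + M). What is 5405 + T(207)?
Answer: -44689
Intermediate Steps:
T(M) = -242*M
5405 + T(207) = 5405 - 242*207 = 5405 - 50094 = -44689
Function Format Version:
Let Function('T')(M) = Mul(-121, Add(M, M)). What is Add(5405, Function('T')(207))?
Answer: -44689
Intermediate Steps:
Function('T')(M) = Mul(-242, M) (Function('T')(M) = Mul(-121, Mul(2, M)) = Mul(-242, M))
Add(5405, Function('T')(207)) = Add(5405, Mul(-242, 207)) = Add(5405, -50094) = -44689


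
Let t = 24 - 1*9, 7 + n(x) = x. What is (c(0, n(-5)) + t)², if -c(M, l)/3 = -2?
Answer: 441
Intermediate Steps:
n(x) = -7 + x
c(M, l) = 6 (c(M, l) = -3*(-2) = 6)
t = 15 (t = 24 - 9 = 15)
(c(0, n(-5)) + t)² = (6 + 15)² = 21² = 441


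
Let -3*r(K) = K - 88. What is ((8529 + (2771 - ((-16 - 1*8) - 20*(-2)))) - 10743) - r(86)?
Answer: 1621/3 ≈ 540.33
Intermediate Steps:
r(K) = 88/3 - K/3 (r(K) = -(K - 88)/3 = -(-88 + K)/3 = 88/3 - K/3)
((8529 + (2771 - ((-16 - 1*8) - 20*(-2)))) - 10743) - r(86) = ((8529 + (2771 - ((-16 - 1*8) - 20*(-2)))) - 10743) - (88/3 - 1/3*86) = ((8529 + (2771 - ((-16 - 8) + 40))) - 10743) - (88/3 - 86/3) = ((8529 + (2771 - (-24 + 40))) - 10743) - 1*2/3 = ((8529 + (2771 - 1*16)) - 10743) - 2/3 = ((8529 + (2771 - 16)) - 10743) - 2/3 = ((8529 + 2755) - 10743) - 2/3 = (11284 - 10743) - 2/3 = 541 - 2/3 = 1621/3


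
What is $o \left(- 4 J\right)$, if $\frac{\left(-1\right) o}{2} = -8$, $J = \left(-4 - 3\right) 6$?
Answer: $2688$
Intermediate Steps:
$J = -42$ ($J = \left(-7\right) 6 = -42$)
$o = 16$ ($o = \left(-2\right) \left(-8\right) = 16$)
$o \left(- 4 J\right) = 16 \left(\left(-4\right) \left(-42\right)\right) = 16 \cdot 168 = 2688$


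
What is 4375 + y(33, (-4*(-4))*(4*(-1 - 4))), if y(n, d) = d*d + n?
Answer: 106808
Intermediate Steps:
y(n, d) = n + d**2 (y(n, d) = d**2 + n = n + d**2)
4375 + y(33, (-4*(-4))*(4*(-1 - 4))) = 4375 + (33 + ((-4*(-4))*(4*(-1 - 4)))**2) = 4375 + (33 + (16*(4*(-5)))**2) = 4375 + (33 + (16*(-20))**2) = 4375 + (33 + (-320)**2) = 4375 + (33 + 102400) = 4375 + 102433 = 106808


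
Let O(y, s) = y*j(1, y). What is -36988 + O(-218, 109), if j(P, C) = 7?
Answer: -38514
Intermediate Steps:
O(y, s) = 7*y (O(y, s) = y*7 = 7*y)
-36988 + O(-218, 109) = -36988 + 7*(-218) = -36988 - 1526 = -38514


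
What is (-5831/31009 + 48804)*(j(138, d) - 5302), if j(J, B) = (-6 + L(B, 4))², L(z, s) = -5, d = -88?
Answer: -712791337755/2819 ≈ -2.5285e+8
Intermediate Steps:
j(J, B) = 121 (j(J, B) = (-6 - 5)² = (-11)² = 121)
(-5831/31009 + 48804)*(j(138, d) - 5302) = (-5831/31009 + 48804)*(121 - 5302) = (-5831*1/31009 + 48804)*(-5181) = (-5831/31009 + 48804)*(-5181) = (1513357405/31009)*(-5181) = -712791337755/2819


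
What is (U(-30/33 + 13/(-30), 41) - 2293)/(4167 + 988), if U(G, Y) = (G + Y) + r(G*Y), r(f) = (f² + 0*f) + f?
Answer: 78511789/561379500 ≈ 0.13986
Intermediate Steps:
r(f) = f + f² (r(f) = (f² + 0) + f = f² + f = f + f²)
U(G, Y) = G + Y + G*Y*(1 + G*Y) (U(G, Y) = (G + Y) + (G*Y)*(1 + G*Y) = (G + Y) + G*Y*(1 + G*Y) = G + Y + G*Y*(1 + G*Y))
(U(-30/33 + 13/(-30), 41) - 2293)/(4167 + 988) = (((-30/33 + 13/(-30)) + 41 + (-30/33 + 13/(-30))*41*(1 + (-30/33 + 13/(-30))*41)) - 2293)/(4167 + 988) = (((-30*1/33 + 13*(-1/30)) + 41 + (-30*1/33 + 13*(-1/30))*41*(1 + (-30*1/33 + 13*(-1/30))*41)) - 2293)/5155 = (((-10/11 - 13/30) + 41 + (-10/11 - 13/30)*41*(1 + (-10/11 - 13/30)*41)) - 2293)*(1/5155) = ((-443/330 + 41 - 443/330*41*(1 - 443/330*41)) - 2293)*(1/5155) = ((-443/330 + 41 - 443/330*41*(1 - 18163/330)) - 2293)*(1/5155) = ((-443/330 + 41 - 443/330*41*(-17833/330)) - 2293)*(1/5155) = ((-443/330 + 41 + 323900779/108900) - 2293)*(1/5155) = (328219489/108900 - 2293)*(1/5155) = (78511789/108900)*(1/5155) = 78511789/561379500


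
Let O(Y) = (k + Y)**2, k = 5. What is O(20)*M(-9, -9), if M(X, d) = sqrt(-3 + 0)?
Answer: 625*I*sqrt(3) ≈ 1082.5*I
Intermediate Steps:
M(X, d) = I*sqrt(3) (M(X, d) = sqrt(-3) = I*sqrt(3))
O(Y) = (5 + Y)**2
O(20)*M(-9, -9) = (5 + 20)**2*(I*sqrt(3)) = 25**2*(I*sqrt(3)) = 625*(I*sqrt(3)) = 625*I*sqrt(3)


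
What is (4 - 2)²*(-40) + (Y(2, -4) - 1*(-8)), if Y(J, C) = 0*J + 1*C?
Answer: -156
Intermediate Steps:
Y(J, C) = C (Y(J, C) = 0 + C = C)
(4 - 2)²*(-40) + (Y(2, -4) - 1*(-8)) = (4 - 2)²*(-40) + (-4 - 1*(-8)) = 2²*(-40) + (-4 + 8) = 4*(-40) + 4 = -160 + 4 = -156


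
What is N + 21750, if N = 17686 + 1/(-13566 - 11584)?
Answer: 991815399/25150 ≈ 39436.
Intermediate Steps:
N = 444802899/25150 (N = 17686 + 1/(-25150) = 17686 - 1/25150 = 444802899/25150 ≈ 17686.)
N + 21750 = 444802899/25150 + 21750 = 991815399/25150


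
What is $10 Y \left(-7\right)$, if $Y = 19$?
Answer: $-1330$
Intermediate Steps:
$10 Y \left(-7\right) = 10 \cdot 19 \left(-7\right) = 190 \left(-7\right) = -1330$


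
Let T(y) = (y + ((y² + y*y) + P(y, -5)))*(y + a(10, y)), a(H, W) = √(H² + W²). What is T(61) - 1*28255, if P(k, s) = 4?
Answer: 429672 + 7507*√3821 ≈ 8.9371e+5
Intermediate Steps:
T(y) = (y + √(100 + y²))*(4 + y + 2*y²) (T(y) = (y + ((y² + y*y) + 4))*(y + √(10² + y²)) = (y + ((y² + y²) + 4))*(y + √(100 + y²)) = (y + (2*y² + 4))*(y + √(100 + y²)) = (y + (4 + 2*y²))*(y + √(100 + y²)) = (4 + y + 2*y²)*(y + √(100 + y²)) = (y + √(100 + y²))*(4 + y + 2*y²))
T(61) - 1*28255 = (61² + 2*61³ + 4*61 + 4*√(100 + 61²) + 61*√(100 + 61²) + 2*61²*√(100 + 61²)) - 1*28255 = (3721 + 2*226981 + 244 + 4*√(100 + 3721) + 61*√(100 + 3721) + 2*3721*√(100 + 3721)) - 28255 = (3721 + 453962 + 244 + 4*√3821 + 61*√3821 + 2*3721*√3821) - 28255 = (3721 + 453962 + 244 + 4*√3821 + 61*√3821 + 7442*√3821) - 28255 = (457927 + 7507*√3821) - 28255 = 429672 + 7507*√3821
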